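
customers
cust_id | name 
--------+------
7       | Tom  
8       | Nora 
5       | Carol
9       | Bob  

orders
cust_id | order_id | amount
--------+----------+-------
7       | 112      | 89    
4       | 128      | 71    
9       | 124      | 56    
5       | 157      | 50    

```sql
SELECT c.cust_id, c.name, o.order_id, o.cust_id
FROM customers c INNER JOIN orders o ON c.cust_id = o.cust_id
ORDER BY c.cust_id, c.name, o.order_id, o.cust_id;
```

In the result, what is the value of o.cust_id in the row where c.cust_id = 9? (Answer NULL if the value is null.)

9

INNER JOIN keeps only pairs where the ON condition holds.
Matching on c.cust_id = o.cust_id.
- c[0] cust_id=7 → 1 match(es) in o → 1 row(s).
- c[1] cust_id=8 → no match; dropped.
- c[2] cust_id=5 → 1 match(es) in o → 1 row(s).
- c[3] cust_id=9 → 1 match(es) in o → 1 row(s).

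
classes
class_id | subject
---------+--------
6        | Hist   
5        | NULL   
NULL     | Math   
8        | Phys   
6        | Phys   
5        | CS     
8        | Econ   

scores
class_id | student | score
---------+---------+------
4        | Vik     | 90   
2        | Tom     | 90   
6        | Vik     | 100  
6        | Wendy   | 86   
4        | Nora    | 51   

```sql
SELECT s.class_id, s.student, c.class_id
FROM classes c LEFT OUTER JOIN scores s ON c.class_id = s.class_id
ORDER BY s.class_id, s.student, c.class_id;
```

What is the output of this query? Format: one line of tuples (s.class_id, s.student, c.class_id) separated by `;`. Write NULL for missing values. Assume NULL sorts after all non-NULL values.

(6, Vik, 6); (6, Vik, 6); (6, Wendy, 6); (6, Wendy, 6); (NULL, NULL, 5); (NULL, NULL, 5); (NULL, NULL, 8); (NULL, NULL, 8); (NULL, NULL, NULL)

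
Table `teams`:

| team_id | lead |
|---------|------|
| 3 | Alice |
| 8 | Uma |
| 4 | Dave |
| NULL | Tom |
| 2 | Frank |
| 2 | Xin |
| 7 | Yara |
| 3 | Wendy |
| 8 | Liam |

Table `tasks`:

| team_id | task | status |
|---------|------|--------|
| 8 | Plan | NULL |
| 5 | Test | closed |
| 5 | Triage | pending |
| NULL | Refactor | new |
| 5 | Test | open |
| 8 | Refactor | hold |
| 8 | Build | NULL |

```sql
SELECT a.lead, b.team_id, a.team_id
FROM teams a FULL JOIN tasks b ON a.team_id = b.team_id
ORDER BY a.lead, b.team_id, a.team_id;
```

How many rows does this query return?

17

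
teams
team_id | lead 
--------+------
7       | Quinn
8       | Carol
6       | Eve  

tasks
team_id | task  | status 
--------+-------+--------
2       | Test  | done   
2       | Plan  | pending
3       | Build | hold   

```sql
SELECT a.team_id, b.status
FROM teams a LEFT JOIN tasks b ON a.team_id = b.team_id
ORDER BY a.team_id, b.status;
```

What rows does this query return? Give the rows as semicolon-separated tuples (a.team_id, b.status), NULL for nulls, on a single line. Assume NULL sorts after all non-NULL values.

(6, NULL); (7, NULL); (8, NULL)

LEFT JOIN keeps every row from `teams`; unmatched rows get NULL for `tasks`'s columns.
Matching on a.team_id = b.team_id.
- a[0] team_id=7 → no match; kept with NULLs on the b side.
- a[1] team_id=8 → no match; kept with NULLs on the b side.
- a[2] team_id=6 → no match; kept with NULLs on the b side.
After projecting and ordering:
a.team_id | b.status
6 | NULL
7 | NULL
8 | NULL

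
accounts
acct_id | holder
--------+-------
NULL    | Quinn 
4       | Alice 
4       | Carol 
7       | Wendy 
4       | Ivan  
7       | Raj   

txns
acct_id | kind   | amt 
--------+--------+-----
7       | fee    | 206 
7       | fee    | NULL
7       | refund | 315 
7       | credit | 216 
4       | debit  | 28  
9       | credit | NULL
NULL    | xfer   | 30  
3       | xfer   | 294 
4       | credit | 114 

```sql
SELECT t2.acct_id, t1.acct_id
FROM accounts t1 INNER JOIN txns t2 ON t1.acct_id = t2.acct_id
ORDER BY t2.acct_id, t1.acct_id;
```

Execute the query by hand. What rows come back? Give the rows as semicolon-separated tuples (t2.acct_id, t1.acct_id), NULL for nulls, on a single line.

INNER JOIN keeps only pairs where the ON condition holds.
Matching on t1.acct_id = t2.acct_id. A NULL in a compared column never satisfies the condition.
- t1 row (acct_id=NULL): no match → dropped.
- t1 row (acct_id=4): matches 2 t2 row(s) → 2 output row(s).
- t1 row (acct_id=4): matches 2 t2 row(s) → 2 output row(s).
- t1 row (acct_id=7): matches 4 t2 row(s) → 4 output row(s).
- t1 row (acct_id=4): matches 2 t2 row(s) → 2 output row(s).
- t1 row (acct_id=7): matches 4 t2 row(s) → 4 output row(s).

(4, 4); (4, 4); (4, 4); (4, 4); (4, 4); (4, 4); (7, 7); (7, 7); (7, 7); (7, 7); (7, 7); (7, 7); (7, 7); (7, 7)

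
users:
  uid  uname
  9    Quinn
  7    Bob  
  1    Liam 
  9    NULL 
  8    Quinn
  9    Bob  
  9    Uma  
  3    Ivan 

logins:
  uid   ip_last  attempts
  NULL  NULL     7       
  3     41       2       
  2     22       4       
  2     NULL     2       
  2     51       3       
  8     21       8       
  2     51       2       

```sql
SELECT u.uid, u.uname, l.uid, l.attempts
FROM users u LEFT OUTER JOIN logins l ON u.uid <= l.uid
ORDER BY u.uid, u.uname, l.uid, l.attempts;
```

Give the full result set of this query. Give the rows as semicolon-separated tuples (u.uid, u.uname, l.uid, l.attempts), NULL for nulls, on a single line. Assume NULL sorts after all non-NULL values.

(1, Liam, 2, 2); (1, Liam, 2, 2); (1, Liam, 2, 3); (1, Liam, 2, 4); (1, Liam, 3, 2); (1, Liam, 8, 8); (3, Ivan, 3, 2); (3, Ivan, 8, 8); (7, Bob, 8, 8); (8, Quinn, 8, 8); (9, Bob, NULL, NULL); (9, Quinn, NULL, NULL); (9, Uma, NULL, NULL); (9, NULL, NULL, NULL)

LEFT JOIN keeps every row from `users`; unmatched rows get NULL for `logins`'s columns.
Matching on u.uid <= l.uid. A NULL in a compared column never satisfies the condition.
Matched pairs: 10; unmatched u rows kept: 4.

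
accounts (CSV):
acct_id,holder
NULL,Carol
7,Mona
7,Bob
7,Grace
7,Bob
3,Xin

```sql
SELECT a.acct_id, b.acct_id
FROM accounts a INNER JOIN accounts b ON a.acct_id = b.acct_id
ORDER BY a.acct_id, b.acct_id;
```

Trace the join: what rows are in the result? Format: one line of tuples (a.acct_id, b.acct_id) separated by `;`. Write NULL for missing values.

INNER JOIN keeps only pairs where the ON condition holds.
Matching on a.acct_id = b.acct_id. A NULL in a compared column never satisfies the condition.
Matched pairs: 17.

(3, 3); (7, 7); (7, 7); (7, 7); (7, 7); (7, 7); (7, 7); (7, 7); (7, 7); (7, 7); (7, 7); (7, 7); (7, 7); (7, 7); (7, 7); (7, 7); (7, 7)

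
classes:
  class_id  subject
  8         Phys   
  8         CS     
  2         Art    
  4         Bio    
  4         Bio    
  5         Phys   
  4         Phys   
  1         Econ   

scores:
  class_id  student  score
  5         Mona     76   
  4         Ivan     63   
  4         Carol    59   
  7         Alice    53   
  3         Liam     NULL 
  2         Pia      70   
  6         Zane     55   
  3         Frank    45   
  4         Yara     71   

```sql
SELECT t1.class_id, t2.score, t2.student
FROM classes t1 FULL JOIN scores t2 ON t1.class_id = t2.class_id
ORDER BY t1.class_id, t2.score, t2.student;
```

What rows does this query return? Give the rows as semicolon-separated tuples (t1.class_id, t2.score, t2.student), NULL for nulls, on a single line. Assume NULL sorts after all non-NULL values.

(1, NULL, NULL); (2, 70, Pia); (4, 59, Carol); (4, 59, Carol); (4, 59, Carol); (4, 63, Ivan); (4, 63, Ivan); (4, 63, Ivan); (4, 71, Yara); (4, 71, Yara); (4, 71, Yara); (5, 76, Mona); (8, NULL, NULL); (8, NULL, NULL); (NULL, 45, Frank); (NULL, 53, Alice); (NULL, 55, Zane); (NULL, NULL, Liam)

FULL OUTER JOIN keeps every row from both sides; unmatched rows get NULL for the other side's columns.
Matching on t1.class_id = t2.class_id.
- t1[0] class_id=8 → no match; kept with NULLs on the t2 side.
- t1[1] class_id=8 → no match; kept with NULLs on the t2 side.
- t1[2] class_id=2 → 1 match(es) in t2 → 1 row(s).
- t1[3] class_id=4 → 3 match(es) in t2 → 3 row(s).
- t1[4] class_id=4 → 3 match(es) in t2 → 3 row(s).
- t1[5] class_id=5 → 1 match(es) in t2 → 1 row(s).
- t1[6] class_id=4 → 3 match(es) in t2 → 3 row(s).
- t1[7] class_id=1 → no match; kept with NULLs on the t2 side.
- 4 row(s) from t2 found no t1 partner → padded with NULL.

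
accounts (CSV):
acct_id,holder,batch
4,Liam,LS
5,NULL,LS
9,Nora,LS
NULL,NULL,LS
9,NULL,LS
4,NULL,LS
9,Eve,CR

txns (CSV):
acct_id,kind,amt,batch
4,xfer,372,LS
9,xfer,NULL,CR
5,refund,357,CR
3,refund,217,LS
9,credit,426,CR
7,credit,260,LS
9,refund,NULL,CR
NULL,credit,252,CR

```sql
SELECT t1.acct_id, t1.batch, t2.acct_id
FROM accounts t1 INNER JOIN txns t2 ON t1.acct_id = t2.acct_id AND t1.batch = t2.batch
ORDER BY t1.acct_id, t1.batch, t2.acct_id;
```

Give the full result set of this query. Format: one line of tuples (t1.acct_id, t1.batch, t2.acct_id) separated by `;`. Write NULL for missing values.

(4, LS, 4); (4, LS, 4); (9, CR, 9); (9, CR, 9); (9, CR, 9)

INNER JOIN keeps only pairs where the ON condition holds.
Matching on t1.acct_id = t2.acct_id AND t1.batch = t2.batch. A NULL in a compared column never satisfies the condition.
- t1[0] acct_id=4, batch=LS → 1 match(es) in t2 → 1 row(s).
- t1[1] acct_id=5, batch=LS → no match; dropped.
- t1[2] acct_id=9, batch=LS → no match; dropped.
- t1[3] acct_id=NULL, batch=LS → no match; dropped.
- t1[4] acct_id=9, batch=LS → no match; dropped.
- t1[5] acct_id=4, batch=LS → 1 match(es) in t2 → 1 row(s).
- t1[6] acct_id=9, batch=CR → 3 match(es) in t2 → 3 row(s).
After projecting and ordering:
t1.acct_id | t1.batch | t2.acct_id
4 | LS | 4
4 | LS | 4
9 | CR | 9
9 | CR | 9
9 | CR | 9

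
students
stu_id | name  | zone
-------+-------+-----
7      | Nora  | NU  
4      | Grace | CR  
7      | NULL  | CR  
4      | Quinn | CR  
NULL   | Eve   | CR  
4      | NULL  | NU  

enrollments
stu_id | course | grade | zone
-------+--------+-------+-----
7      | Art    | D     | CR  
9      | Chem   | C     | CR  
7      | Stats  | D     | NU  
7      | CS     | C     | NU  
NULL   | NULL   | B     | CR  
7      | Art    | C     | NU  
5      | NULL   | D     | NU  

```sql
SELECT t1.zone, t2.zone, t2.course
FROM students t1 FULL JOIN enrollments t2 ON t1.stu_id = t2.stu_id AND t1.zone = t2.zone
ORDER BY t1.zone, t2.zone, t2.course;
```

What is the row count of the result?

11

FULL OUTER JOIN keeps every row from both sides; unmatched rows get NULL for the other side's columns.
Matching on t1.stu_id = t2.stu_id AND t1.zone = t2.zone. A NULL in a compared column never satisfies the condition.
- t1 (stu_id=7, zone=NU) pairs with 3 row(s) of t2.
- t1 (stu_id=4, zone=CR) has no partner → padded with NULL.
- t1 (stu_id=7, zone=CR) pairs with 1 row(s) of t2.
- t1 (stu_id=4, zone=CR) has no partner → padded with NULL.
- t1 (stu_id=NULL, zone=CR) has no partner → padded with NULL.
- t1 (stu_id=4, zone=NU) has no partner → padded with NULL.
- plus 3 unmatched t2 row(s), each kept with NULL t1 columns.
Total: 4 matched + 7 padded = 11 rows.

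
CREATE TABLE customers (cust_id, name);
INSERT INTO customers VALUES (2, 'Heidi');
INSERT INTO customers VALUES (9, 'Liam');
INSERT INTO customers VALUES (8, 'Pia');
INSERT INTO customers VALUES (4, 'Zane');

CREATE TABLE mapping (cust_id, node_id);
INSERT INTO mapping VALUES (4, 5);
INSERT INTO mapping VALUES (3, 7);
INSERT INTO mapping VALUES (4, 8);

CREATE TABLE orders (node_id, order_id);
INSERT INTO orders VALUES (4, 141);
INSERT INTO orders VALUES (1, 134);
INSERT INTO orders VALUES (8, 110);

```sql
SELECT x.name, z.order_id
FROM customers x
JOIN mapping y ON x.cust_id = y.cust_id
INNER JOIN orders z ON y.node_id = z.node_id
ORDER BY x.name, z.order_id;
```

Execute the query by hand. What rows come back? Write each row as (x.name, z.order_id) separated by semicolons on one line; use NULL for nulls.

Evaluate left to right. First `customers x INNER JOIN mapping y` on cust_id: 2 row(s).
Then INNER JOIN `orders z` on node_id: keep only rows whose y.node_id appears in z.

(Zane, 110)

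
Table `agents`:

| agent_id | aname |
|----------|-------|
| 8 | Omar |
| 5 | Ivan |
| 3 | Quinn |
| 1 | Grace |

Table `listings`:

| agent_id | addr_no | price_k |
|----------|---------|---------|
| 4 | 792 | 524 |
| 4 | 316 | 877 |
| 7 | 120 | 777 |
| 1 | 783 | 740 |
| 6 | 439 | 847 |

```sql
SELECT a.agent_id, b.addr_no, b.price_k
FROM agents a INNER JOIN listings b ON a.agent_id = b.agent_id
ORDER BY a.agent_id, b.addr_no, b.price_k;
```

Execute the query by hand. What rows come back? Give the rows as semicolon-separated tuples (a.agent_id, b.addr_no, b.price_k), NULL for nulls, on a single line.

INNER JOIN keeps only pairs where the ON condition holds.
Matching on a.agent_id = b.agent_id.
Matched pairs: 1.

(1, 783, 740)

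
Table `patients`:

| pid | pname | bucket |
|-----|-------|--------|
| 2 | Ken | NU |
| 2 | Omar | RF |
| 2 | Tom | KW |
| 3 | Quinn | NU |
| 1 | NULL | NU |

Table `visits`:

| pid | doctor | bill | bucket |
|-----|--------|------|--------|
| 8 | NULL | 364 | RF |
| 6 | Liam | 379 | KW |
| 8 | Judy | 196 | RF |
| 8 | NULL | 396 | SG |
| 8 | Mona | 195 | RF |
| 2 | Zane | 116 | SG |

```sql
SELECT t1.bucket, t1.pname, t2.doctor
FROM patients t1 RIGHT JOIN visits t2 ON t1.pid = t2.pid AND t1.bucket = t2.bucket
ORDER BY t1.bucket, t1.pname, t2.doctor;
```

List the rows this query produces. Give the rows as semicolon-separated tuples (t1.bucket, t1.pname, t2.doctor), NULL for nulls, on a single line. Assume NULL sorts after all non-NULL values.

RIGHT JOIN keeps every row from `visits`; unmatched rows get NULL for `patients`'s columns.
Matching on t1.pid = t2.pid AND t1.bucket = t2.bucket.
- t1[0] pid=2, bucket=NU → no match.
- t1[1] pid=2, bucket=RF → no match.
- t1[2] pid=2, bucket=KW → no match.
- t1[3] pid=3, bucket=NU → no match.
- t1[4] pid=1, bucket=NU → no match.
- 6 row(s) from t2 found no t1 partner → padded with NULL.
After projecting and ordering:
t1.bucket | t1.pname | t2.doctor
NULL | NULL | Judy
NULL | NULL | Liam
NULL | NULL | Mona
NULL | NULL | Zane
NULL | NULL | NULL
NULL | NULL | NULL

(NULL, NULL, Judy); (NULL, NULL, Liam); (NULL, NULL, Mona); (NULL, NULL, Zane); (NULL, NULL, NULL); (NULL, NULL, NULL)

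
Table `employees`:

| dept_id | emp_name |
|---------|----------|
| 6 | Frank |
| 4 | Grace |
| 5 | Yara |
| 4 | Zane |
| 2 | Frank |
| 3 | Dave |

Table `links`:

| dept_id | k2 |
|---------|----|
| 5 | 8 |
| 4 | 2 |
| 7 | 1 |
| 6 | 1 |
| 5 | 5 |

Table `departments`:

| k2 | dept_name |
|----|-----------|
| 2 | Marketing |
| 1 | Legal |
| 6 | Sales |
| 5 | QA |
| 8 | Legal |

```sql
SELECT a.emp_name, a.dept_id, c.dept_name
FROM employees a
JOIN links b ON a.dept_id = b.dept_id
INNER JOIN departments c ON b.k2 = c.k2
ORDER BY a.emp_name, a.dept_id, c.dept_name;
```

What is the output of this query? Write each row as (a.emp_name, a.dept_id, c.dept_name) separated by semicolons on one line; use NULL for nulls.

(Frank, 6, Legal); (Grace, 4, Marketing); (Yara, 5, Legal); (Yara, 5, QA); (Zane, 4, Marketing)

Joins associate left-to-right: employees INNER JOIN links on dept_id gives 5 intermediate row(s).
Then INNER JOIN `departments c` on k2: keep only rows whose b.k2 appears in c.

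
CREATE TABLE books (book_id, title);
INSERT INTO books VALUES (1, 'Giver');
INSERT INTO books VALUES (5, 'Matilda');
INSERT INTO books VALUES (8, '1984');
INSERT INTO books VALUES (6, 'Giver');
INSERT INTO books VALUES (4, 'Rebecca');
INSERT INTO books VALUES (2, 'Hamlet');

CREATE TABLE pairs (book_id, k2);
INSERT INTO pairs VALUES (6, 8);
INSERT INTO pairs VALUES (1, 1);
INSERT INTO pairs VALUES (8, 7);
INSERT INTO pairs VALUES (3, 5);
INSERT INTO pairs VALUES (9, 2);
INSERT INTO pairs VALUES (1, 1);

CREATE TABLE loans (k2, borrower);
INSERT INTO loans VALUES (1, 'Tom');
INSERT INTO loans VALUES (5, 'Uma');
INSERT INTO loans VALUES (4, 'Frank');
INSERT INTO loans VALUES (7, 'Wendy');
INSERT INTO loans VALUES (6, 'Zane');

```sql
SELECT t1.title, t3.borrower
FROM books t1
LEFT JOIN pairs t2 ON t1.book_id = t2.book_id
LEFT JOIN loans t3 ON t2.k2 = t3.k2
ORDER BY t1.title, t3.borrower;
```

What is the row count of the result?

7

Joins associate left-to-right: books LEFT JOIN pairs on book_id gives 7 intermediate row(s).
Then LEFT JOIN `loans t3` on k2: each of those 7 rows is kept; rows whose t2.k2 has no match in t3 get NULL for t3's columns.
Result: 7 row(s).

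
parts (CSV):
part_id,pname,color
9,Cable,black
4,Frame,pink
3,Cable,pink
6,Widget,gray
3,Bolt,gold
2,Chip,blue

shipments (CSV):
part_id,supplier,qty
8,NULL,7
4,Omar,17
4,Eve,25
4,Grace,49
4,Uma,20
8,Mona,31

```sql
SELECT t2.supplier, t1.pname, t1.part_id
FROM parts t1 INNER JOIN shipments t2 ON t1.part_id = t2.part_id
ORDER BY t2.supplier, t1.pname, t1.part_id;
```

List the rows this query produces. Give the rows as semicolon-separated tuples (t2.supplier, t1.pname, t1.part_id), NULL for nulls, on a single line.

INNER JOIN keeps only pairs where the ON condition holds.
Matching on t1.part_id = t2.part_id.
Matched pairs: 4.

(Eve, Frame, 4); (Grace, Frame, 4); (Omar, Frame, 4); (Uma, Frame, 4)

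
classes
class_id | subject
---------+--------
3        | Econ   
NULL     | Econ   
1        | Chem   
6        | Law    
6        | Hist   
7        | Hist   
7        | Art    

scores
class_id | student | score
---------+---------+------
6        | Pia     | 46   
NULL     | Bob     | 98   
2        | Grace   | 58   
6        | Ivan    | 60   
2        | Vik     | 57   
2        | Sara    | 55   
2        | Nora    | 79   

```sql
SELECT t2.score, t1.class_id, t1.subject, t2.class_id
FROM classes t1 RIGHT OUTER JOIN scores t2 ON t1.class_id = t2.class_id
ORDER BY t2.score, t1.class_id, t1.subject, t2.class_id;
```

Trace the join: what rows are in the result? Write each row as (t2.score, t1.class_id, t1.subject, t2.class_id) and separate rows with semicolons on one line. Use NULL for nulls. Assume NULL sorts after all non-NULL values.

(46, 6, Hist, 6); (46, 6, Law, 6); (55, NULL, NULL, 2); (57, NULL, NULL, 2); (58, NULL, NULL, 2); (60, 6, Hist, 6); (60, 6, Law, 6); (79, NULL, NULL, 2); (98, NULL, NULL, NULL)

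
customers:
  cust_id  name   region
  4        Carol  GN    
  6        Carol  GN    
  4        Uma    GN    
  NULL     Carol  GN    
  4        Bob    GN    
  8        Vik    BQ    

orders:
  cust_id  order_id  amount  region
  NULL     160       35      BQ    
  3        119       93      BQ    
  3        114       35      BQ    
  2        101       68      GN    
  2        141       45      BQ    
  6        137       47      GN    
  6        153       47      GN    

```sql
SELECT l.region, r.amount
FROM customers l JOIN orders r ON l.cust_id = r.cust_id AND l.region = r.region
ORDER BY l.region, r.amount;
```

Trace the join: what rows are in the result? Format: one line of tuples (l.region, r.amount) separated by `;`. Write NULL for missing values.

(GN, 47); (GN, 47)

INNER JOIN keeps only pairs where the ON condition holds.
Matching on l.cust_id = r.cust_id AND l.region = r.region. A NULL in a compared column never satisfies the condition.
- l[0] cust_id=4, region=GN → no match; dropped.
- l[1] cust_id=6, region=GN → 2 match(es) in r → 2 row(s).
- l[2] cust_id=4, region=GN → no match; dropped.
- l[3] cust_id=NULL, region=GN → no match; dropped.
- l[4] cust_id=4, region=GN → no match; dropped.
- l[5] cust_id=8, region=BQ → no match; dropped.
After projecting and ordering:
l.region | r.amount
GN | 47
GN | 47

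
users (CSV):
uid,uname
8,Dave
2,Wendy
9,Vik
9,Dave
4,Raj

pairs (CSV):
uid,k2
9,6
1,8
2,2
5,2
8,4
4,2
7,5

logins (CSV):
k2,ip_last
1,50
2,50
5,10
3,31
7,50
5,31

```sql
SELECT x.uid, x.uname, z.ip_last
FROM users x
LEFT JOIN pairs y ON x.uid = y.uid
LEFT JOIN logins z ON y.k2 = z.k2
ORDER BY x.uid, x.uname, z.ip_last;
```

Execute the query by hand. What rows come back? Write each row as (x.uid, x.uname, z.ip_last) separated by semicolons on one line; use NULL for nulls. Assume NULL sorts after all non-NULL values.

(2, Wendy, 50); (4, Raj, 50); (8, Dave, NULL); (9, Dave, NULL); (9, Vik, NULL)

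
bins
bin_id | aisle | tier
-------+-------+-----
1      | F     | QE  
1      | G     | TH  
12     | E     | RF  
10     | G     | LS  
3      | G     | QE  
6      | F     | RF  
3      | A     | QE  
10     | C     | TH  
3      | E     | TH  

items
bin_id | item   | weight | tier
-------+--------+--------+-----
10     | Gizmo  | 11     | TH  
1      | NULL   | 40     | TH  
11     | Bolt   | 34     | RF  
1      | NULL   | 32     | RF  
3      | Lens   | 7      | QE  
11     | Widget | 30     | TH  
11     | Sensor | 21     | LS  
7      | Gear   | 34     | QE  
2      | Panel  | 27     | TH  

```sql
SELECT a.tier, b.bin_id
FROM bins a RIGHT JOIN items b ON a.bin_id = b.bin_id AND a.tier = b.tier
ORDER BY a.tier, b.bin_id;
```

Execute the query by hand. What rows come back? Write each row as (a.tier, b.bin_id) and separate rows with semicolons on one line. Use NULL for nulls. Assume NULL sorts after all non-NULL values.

(QE, 3); (QE, 3); (TH, 1); (TH, 10); (NULL, 1); (NULL, 2); (NULL, 7); (NULL, 11); (NULL, 11); (NULL, 11)

RIGHT JOIN keeps every row from `items`; unmatched rows get NULL for `bins`'s columns.
Matching on a.bin_id = b.bin_id AND a.tier = b.tier.
- a[0] bin_id=1, tier=QE → no match.
- a[1] bin_id=1, tier=TH → 1 match(es) in b → 1 row(s).
- a[2] bin_id=12, tier=RF → no match.
- a[3] bin_id=10, tier=LS → no match.
- a[4] bin_id=3, tier=QE → 1 match(es) in b → 1 row(s).
- a[5] bin_id=6, tier=RF → no match.
- a[6] bin_id=3, tier=QE → 1 match(es) in b → 1 row(s).
- a[7] bin_id=10, tier=TH → 1 match(es) in b → 1 row(s).
- a[8] bin_id=3, tier=TH → no match.
- plus 6 unmatched b row(s), each kept with NULL a columns.
After projecting and ordering:
a.tier | b.bin_id
QE | 3
QE | 3
TH | 1
TH | 10
NULL | 1
NULL | 2
NULL | 7
NULL | 11
NULL | 11
NULL | 11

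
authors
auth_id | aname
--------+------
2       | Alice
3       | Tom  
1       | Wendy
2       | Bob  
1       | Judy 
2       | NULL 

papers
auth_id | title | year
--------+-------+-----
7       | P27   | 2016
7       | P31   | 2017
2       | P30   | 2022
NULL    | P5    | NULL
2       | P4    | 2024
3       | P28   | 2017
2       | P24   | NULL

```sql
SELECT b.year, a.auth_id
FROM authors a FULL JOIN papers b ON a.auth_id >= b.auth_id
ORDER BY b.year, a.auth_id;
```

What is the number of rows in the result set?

18

FULL OUTER JOIN keeps every row from both sides; unmatched rows get NULL for the other side's columns.
Matching on a.auth_id >= b.auth_id. A NULL in a compared column never satisfies the condition.
Matched pairs: 13; unmatched a rows kept: 2; unmatched b rows kept: 3.
Total: 13 matched + 5 padded = 18 rows.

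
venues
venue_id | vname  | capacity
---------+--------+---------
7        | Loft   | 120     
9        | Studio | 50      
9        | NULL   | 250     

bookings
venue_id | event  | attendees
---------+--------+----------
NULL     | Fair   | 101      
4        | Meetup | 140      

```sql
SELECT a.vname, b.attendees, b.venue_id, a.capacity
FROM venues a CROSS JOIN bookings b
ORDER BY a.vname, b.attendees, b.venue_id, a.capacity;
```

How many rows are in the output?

6

CROSS JOIN pairs every row of `venues` with every row of `bookings`: 3 × 2 = 6 rows.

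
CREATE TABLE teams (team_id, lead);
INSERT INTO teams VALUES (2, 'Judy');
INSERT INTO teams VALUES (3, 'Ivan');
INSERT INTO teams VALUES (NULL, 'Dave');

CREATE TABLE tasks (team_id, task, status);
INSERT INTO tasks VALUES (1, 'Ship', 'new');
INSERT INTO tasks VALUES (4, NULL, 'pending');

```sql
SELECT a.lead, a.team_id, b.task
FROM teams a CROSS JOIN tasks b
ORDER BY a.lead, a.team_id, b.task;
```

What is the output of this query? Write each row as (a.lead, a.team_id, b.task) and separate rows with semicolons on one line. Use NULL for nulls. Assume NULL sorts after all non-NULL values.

(Dave, NULL, Ship); (Dave, NULL, NULL); (Ivan, 3, Ship); (Ivan, 3, NULL); (Judy, 2, Ship); (Judy, 2, NULL)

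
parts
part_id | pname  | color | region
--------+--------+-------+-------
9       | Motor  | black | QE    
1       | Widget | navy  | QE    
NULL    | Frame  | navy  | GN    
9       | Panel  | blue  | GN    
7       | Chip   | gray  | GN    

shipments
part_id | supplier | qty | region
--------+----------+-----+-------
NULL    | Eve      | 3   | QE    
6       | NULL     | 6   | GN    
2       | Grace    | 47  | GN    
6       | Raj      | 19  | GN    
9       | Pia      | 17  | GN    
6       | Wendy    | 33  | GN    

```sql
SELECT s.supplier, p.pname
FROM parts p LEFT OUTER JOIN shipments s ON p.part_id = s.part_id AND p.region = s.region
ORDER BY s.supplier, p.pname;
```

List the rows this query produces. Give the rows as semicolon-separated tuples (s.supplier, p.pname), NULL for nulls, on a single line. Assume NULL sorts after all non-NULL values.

(Pia, Panel); (NULL, Chip); (NULL, Frame); (NULL, Motor); (NULL, Widget)

LEFT JOIN keeps every row from `parts`; unmatched rows get NULL for `shipments`'s columns.
Matching on p.part_id = s.part_id AND p.region = s.region. A NULL in a compared column never satisfies the condition.
Matched pairs: 1; unmatched p rows kept: 4.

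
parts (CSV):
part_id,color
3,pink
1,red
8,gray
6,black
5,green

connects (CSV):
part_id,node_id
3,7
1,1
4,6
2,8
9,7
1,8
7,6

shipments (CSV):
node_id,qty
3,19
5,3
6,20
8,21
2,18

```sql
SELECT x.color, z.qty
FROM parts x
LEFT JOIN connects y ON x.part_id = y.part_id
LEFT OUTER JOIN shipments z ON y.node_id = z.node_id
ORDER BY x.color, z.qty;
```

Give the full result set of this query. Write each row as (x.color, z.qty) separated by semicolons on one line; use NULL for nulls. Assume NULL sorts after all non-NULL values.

(black, NULL); (gray, NULL); (green, NULL); (pink, NULL); (red, 21); (red, NULL)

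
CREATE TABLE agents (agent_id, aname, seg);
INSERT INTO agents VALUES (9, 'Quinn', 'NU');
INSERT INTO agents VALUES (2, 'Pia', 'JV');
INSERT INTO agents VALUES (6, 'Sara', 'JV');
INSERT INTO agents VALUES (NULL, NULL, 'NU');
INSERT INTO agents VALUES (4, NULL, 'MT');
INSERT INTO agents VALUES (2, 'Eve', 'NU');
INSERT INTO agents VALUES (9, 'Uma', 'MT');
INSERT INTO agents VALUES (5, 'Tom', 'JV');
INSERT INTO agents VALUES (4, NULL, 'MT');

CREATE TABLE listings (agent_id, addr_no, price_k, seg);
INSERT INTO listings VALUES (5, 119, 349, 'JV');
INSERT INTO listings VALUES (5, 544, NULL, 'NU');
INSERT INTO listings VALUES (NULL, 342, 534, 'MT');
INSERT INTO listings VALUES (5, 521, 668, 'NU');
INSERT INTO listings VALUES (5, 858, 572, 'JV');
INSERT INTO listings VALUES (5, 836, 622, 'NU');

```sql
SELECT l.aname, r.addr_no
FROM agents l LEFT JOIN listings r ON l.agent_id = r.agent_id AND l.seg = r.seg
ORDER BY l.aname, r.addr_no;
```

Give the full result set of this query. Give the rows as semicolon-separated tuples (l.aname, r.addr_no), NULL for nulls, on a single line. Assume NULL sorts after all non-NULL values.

LEFT JOIN keeps every row from `agents`; unmatched rows get NULL for `listings`'s columns.
Matching on l.agent_id = r.agent_id AND l.seg = r.seg. A NULL in a compared column never satisfies the condition.
Matched pairs: 2; unmatched l rows kept: 8.

(Eve, NULL); (Pia, NULL); (Quinn, NULL); (Sara, NULL); (Tom, 119); (Tom, 858); (Uma, NULL); (NULL, NULL); (NULL, NULL); (NULL, NULL)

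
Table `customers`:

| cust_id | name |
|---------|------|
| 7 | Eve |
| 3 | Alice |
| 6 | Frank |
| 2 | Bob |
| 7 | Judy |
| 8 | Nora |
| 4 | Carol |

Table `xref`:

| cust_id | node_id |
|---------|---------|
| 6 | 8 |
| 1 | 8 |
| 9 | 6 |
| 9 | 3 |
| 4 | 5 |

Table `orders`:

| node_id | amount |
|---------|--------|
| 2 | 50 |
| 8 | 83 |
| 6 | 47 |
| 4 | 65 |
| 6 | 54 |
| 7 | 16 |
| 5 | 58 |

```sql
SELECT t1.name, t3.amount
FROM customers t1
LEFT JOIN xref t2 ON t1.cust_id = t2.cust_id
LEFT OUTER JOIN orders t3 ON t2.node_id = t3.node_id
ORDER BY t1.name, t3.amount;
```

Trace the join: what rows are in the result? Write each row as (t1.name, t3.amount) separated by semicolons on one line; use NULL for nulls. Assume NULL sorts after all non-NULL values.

(Alice, NULL); (Bob, NULL); (Carol, 58); (Eve, NULL); (Frank, 83); (Judy, NULL); (Nora, NULL)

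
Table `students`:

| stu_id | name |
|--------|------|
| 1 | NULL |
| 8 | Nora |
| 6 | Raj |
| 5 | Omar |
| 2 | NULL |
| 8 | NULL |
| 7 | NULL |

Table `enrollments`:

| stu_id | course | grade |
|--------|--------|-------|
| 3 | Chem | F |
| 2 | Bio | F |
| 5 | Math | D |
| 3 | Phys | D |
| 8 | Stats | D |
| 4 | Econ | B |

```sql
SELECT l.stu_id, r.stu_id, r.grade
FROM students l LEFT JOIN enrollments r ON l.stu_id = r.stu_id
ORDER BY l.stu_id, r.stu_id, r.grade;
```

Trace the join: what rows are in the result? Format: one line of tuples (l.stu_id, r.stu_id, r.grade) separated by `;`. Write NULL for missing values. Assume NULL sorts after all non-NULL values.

LEFT JOIN keeps every row from `students`; unmatched rows get NULL for `enrollments`'s columns.
Matching on l.stu_id = r.stu_id.
- l[0] stu_id=1 → no match; kept with NULLs on the r side.
- l[1] stu_id=8 → 1 match(es) in r → 1 row(s).
- l[2] stu_id=6 → no match; kept with NULLs on the r side.
- l[3] stu_id=5 → 1 match(es) in r → 1 row(s).
- l[4] stu_id=2 → 1 match(es) in r → 1 row(s).
- l[5] stu_id=8 → 1 match(es) in r → 1 row(s).
- l[6] stu_id=7 → no match; kept with NULLs on the r side.
After projecting and ordering:
l.stu_id | r.stu_id | r.grade
1 | NULL | NULL
2 | 2 | F
5 | 5 | D
6 | NULL | NULL
7 | NULL | NULL
8 | 8 | D
8 | 8 | D

(1, NULL, NULL); (2, 2, F); (5, 5, D); (6, NULL, NULL); (7, NULL, NULL); (8, 8, D); (8, 8, D)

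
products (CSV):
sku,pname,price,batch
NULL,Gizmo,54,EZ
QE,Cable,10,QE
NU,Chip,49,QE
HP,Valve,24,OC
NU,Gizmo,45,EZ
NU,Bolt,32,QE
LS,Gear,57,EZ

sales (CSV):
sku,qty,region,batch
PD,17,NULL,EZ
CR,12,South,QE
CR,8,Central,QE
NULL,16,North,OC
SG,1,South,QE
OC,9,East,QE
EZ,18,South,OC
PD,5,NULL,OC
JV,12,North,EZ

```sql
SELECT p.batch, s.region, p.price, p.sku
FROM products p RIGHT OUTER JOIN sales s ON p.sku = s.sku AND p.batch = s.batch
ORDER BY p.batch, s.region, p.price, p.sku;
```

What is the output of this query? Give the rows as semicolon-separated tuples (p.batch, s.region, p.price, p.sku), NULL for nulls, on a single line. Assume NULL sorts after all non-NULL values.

(NULL, Central, NULL, NULL); (NULL, East, NULL, NULL); (NULL, North, NULL, NULL); (NULL, North, NULL, NULL); (NULL, South, NULL, NULL); (NULL, South, NULL, NULL); (NULL, South, NULL, NULL); (NULL, NULL, NULL, NULL); (NULL, NULL, NULL, NULL)

RIGHT JOIN keeps every row from `sales`; unmatched rows get NULL for `products`'s columns.
Matching on p.sku = s.sku AND p.batch = s.batch. A NULL in a compared column never satisfies the condition.
- p (sku=NULL, batch=EZ) has no partner in s.
- p (sku=QE, batch=QE) has no partner in s.
- p (sku=NU, batch=QE) has no partner in s.
- p (sku=HP, batch=OC) has no partner in s.
- p (sku=NU, batch=EZ) has no partner in s.
- p (sku=NU, batch=QE) has no partner in s.
- p (sku=LS, batch=EZ) has no partner in s.
- 9 s row(s) had no p match → kept, p columns NULL.
After projecting and ordering:
p.batch | s.region | p.price | p.sku
NULL | Central | NULL | NULL
NULL | East | NULL | NULL
NULL | North | NULL | NULL
NULL | North | NULL | NULL
NULL | South | NULL | NULL
NULL | South | NULL | NULL
NULL | South | NULL | NULL
NULL | NULL | NULL | NULL
NULL | NULL | NULL | NULL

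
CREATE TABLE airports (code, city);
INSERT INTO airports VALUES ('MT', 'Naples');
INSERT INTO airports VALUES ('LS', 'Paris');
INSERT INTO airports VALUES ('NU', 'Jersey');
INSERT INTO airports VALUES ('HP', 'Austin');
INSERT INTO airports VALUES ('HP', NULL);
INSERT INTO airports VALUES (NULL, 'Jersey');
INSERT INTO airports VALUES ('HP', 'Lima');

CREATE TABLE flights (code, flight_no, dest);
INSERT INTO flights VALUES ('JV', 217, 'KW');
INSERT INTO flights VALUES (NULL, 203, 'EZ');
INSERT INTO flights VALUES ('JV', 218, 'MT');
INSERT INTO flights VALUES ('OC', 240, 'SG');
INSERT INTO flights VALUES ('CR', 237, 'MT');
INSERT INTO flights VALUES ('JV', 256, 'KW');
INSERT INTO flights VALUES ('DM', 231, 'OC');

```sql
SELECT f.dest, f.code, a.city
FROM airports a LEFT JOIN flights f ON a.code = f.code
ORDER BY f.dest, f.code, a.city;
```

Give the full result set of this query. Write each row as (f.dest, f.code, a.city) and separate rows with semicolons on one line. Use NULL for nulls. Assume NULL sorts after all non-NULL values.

LEFT JOIN keeps every row from `airports`; unmatched rows get NULL for `flights`'s columns.
Matching on a.code = f.code. A NULL in a compared column never satisfies the condition.
Matched pairs: 0; unmatched a rows kept: 7.

(NULL, NULL, Austin); (NULL, NULL, Jersey); (NULL, NULL, Jersey); (NULL, NULL, Lima); (NULL, NULL, Naples); (NULL, NULL, Paris); (NULL, NULL, NULL)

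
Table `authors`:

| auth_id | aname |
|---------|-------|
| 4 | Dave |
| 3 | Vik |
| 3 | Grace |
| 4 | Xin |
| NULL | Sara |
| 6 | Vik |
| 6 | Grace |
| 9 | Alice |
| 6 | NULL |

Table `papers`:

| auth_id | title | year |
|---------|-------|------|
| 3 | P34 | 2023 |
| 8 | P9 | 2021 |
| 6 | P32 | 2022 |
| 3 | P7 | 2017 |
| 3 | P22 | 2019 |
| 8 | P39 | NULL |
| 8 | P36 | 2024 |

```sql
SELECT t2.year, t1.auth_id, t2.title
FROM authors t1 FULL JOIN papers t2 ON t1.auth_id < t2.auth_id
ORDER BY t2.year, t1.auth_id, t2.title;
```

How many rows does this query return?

FULL OUTER JOIN keeps every row from both sides; unmatched rows get NULL for the other side's columns.
Matching on t1.auth_id < t2.auth_id. A NULL in a compared column never satisfies the condition.
- t1[0] auth_id=4 → 4 match(es) in t2 → 4 row(s).
- t1[1] auth_id=3 → 4 match(es) in t2 → 4 row(s).
- t1[2] auth_id=3 → 4 match(es) in t2 → 4 row(s).
- t1[3] auth_id=4 → 4 match(es) in t2 → 4 row(s).
- t1[4] auth_id=NULL → no match; kept with NULLs on the t2 side.
- t1[5] auth_id=6 → 3 match(es) in t2 → 3 row(s).
- t1[6] auth_id=6 → 3 match(es) in t2 → 3 row(s).
- t1[7] auth_id=9 → no match; kept with NULLs on the t2 side.
- t1[8] auth_id=6 → 3 match(es) in t2 → 3 row(s).
- 3 t2 row(s) had no t1 match → kept, t1 columns NULL.
Total: 25 matched + 5 padded = 30 rows.

30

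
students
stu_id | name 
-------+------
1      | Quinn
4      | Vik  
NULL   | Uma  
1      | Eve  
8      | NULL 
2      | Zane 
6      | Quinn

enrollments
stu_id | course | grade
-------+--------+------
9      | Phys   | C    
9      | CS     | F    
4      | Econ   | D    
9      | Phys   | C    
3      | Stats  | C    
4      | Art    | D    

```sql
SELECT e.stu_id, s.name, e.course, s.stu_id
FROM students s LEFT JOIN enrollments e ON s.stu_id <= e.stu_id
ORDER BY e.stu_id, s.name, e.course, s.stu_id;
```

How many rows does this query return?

30

LEFT JOIN keeps every row from `students`; unmatched rows get NULL for `enrollments`'s columns.
Matching on s.stu_id <= e.stu_id. A NULL in a compared column never satisfies the condition.
- s (stu_id=1) pairs with 6 row(s) of e.
- s (stu_id=4) pairs with 5 row(s) of e.
- s (stu_id=NULL) has no partner → padded with NULL.
- s (stu_id=1) pairs with 6 row(s) of e.
- s (stu_id=8) pairs with 3 row(s) of e.
- s (stu_id=2) pairs with 6 row(s) of e.
- s (stu_id=6) pairs with 3 row(s) of e.
Total: 29 matched + 1 padded = 30 rows.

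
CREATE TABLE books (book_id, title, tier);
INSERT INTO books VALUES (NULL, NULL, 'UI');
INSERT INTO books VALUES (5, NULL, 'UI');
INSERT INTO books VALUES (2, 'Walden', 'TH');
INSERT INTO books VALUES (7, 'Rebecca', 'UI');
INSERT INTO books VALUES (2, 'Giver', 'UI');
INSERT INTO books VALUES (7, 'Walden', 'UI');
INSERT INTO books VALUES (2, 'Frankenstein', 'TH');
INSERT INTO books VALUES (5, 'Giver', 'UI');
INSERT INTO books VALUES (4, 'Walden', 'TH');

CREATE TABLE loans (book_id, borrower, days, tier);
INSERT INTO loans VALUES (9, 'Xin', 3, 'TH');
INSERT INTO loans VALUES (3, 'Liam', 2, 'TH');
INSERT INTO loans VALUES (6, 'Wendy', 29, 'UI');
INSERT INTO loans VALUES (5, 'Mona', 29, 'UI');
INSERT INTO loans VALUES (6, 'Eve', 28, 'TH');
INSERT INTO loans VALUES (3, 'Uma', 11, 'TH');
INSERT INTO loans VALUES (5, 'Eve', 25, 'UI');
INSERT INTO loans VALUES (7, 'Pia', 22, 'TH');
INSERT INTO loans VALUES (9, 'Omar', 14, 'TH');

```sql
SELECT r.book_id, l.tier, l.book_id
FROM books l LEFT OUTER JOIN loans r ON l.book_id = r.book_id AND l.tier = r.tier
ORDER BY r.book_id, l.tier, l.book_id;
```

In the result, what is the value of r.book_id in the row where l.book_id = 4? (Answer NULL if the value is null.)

NULL

LEFT JOIN keeps every row from `books`; unmatched rows get NULL for `loans`'s columns.
Matching on l.book_id = r.book_id AND l.tier = r.tier. A NULL in a compared column never satisfies the condition.
Matched pairs: 4; unmatched l rows kept: 7.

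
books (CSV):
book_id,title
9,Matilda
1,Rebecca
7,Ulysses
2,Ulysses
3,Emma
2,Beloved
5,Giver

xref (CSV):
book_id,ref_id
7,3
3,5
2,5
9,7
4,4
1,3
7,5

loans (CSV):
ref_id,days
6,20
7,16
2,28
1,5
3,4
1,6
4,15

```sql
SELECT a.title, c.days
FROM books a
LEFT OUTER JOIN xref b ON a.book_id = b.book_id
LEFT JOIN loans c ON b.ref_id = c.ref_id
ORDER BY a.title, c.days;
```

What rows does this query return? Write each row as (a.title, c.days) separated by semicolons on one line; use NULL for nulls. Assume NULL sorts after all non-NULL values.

(Beloved, NULL); (Emma, NULL); (Giver, NULL); (Matilda, 16); (Rebecca, 4); (Ulysses, 4); (Ulysses, NULL); (Ulysses, NULL)

Evaluate left to right. First `books a LEFT JOIN xref b` on book_id: 8 row(s).
Then LEFT JOIN `loans c` on ref_id: each of those 8 rows is kept; rows whose b.ref_id has no match in c get NULL for c's columns.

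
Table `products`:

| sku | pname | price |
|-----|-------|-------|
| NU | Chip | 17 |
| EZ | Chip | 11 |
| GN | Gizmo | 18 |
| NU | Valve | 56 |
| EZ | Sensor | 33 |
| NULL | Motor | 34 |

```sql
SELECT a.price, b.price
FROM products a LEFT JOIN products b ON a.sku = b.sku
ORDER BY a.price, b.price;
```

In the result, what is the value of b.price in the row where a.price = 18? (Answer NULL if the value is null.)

18

LEFT JOIN keeps every row from `products a`; unmatched rows get NULL for `products b`'s columns.
Matching on a.sku = b.sku. A NULL in a compared column never satisfies the condition.
Matched pairs: 9; unmatched a rows kept: 1.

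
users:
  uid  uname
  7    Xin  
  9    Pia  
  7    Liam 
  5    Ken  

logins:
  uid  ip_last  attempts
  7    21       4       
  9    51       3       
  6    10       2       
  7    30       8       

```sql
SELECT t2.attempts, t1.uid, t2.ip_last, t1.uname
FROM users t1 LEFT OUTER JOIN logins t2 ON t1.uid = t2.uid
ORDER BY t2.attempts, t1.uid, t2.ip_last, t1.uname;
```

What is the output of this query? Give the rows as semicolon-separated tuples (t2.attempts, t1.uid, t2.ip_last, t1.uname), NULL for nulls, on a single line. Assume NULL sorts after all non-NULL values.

(3, 9, 51, Pia); (4, 7, 21, Liam); (4, 7, 21, Xin); (8, 7, 30, Liam); (8, 7, 30, Xin); (NULL, 5, NULL, Ken)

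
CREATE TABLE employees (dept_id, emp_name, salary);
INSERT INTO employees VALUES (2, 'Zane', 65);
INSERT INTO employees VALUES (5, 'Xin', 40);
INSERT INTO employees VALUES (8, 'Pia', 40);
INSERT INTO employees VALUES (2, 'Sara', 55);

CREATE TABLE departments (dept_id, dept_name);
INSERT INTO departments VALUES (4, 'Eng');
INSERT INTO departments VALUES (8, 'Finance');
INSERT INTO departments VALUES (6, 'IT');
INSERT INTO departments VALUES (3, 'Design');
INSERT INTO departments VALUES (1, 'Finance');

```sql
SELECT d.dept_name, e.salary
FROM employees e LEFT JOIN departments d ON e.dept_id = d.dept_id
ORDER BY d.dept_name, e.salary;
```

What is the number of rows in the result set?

4

LEFT JOIN keeps every row from `employees`; unmatched rows get NULL for `departments`'s columns.
Matching on e.dept_id = d.dept_id.
- e (dept_id=2) has no partner → padded with NULL.
- e (dept_id=5) has no partner → padded with NULL.
- e (dept_id=8) pairs with 1 row(s) of d.
- e (dept_id=2) has no partner → padded with NULL.
Total: 1 matched + 3 padded = 4 rows.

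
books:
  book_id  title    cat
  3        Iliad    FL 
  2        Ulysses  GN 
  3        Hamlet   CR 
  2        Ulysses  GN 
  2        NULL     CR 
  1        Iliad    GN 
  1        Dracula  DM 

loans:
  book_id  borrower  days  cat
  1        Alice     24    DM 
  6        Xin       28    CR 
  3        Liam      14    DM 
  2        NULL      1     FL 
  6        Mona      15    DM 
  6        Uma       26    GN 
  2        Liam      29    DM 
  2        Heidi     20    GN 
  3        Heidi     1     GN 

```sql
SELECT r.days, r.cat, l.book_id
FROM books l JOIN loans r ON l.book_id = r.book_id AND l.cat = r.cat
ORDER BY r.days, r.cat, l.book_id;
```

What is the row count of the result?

3

INNER JOIN keeps only pairs where the ON condition holds.
Matching on l.book_id = r.book_id AND l.cat = r.cat.
Matched pairs: 3.
Total: 3 rows.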